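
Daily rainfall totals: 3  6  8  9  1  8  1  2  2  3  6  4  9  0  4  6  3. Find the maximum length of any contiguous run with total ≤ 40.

11

add 3: [3] sum 3, len 1
add 6: [3, 6] sum 9, len 2
add 8: [3, 6, 8] sum 17, len 3
add 9: [3, 6, 8, 9] sum 26, len 4
add 1: [3, 6, 8, 9, 1] sum 27, len 5
add 8: [3, 6, 8, 9, 1, 8] sum 35, len 6
add 1: [3, 6, 8, 9, 1, 8, 1] sum 36, len 7
add 2: [3, 6, 8, 9, 1, 8, 1, 2] sum 38, len 8
add 2: [3, 6, 8, 9, 1, 8, 1, 2, 2] sum 40, len 9
add 3: [6, 8, 9, 1, 8, 1, 2, 2, 3] sum 40, len 9
add 6: [8, 9, 1, 8, 1, 2, 2, 3, 6] sum 40, len 9
add 4: [9, 1, 8, 1, 2, 2, 3, 6, 4] sum 36, len 9
add 9: [1, 8, 1, 2, 2, 3, 6, 4, 9] sum 36, len 9
add 0: [1, 8, 1, 2, 2, 3, 6, 4, 9, 0] sum 36, len 10
add 4: [1, 8, 1, 2, 2, 3, 6, 4, 9, 0, 4] sum 40, len 11
add 6: [1, 2, 2, 3, 6, 4, 9, 0, 4, 6] sum 37, len 10
add 3: [1, 2, 2, 3, 6, 4, 9, 0, 4, 6, 3] sum 40, len 11
Longest length seen: 11.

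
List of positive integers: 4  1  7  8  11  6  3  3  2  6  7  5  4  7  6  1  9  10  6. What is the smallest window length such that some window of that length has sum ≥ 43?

7

Extend right; whenever the sum reaches 43, record the length and shrink from the left:
add 4: running sum 4 < 43
add 1: running sum 5 < 43
add 7: running sum 12 < 43
add 8: running sum 20 < 43
add 11: running sum 31 < 43
add 6: running sum 37 < 43
add 3: running sum 40 < 43
end 7: [4, 1, 7, 8, 11, 6, 3, 3] sum 43, len 8
end 8: [4, 1, 7, 8, 11, 6, 3, 3, 2] sum 45, len 9
end 9: [7, 8, 11, 6, 3, 3, 2, 6] sum 46, len 8
end 10: [8, 11, 6, 3, 3, 2, 6, 7] sum 46, len 8
end 11: [11, 6, 3, 3, 2, 6, 7, 5] sum 43, len 8
end 12: [11, 6, 3, 3, 2, 6, 7, 5, 4] sum 47, len 9
end 13: [6, 3, 3, 2, 6, 7, 5, 4, 7] sum 43, len 9
end 14: [3, 3, 2, 6, 7, 5, 4, 7, 6] sum 43, len 9
end 15: [3, 3, 2, 6, 7, 5, 4, 7, 6, 1] sum 44, len 10
end 16: [6, 7, 5, 4, 7, 6, 1, 9] sum 45, len 8
end 17: [7, 5, 4, 7, 6, 1, 9, 10] sum 49, len 8
end 18: [4, 7, 6, 1, 9, 10, 6] sum 43, len 7
Shortest qualifying length: 7.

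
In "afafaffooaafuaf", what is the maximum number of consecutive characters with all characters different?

add a: [a] len 1
add f: [a, f] len 2
add a (repeat a, move left end past it): [f, a] len 2
add f (repeat f, move left end past it): [a, f] len 2
add a (repeat a, move left end past it): [f, a] len 2
add f (repeat f, move left end past it): [a, f] len 2
add f (repeat f, move left end past it): [f] len 1
add o: [f, o] len 2
add o (repeat o, move left end past it): [o] len 1
add a: [o, a] len 2
add a (repeat a, move left end past it): [a] len 1
add f: [a, f] len 2
add u: [a, f, u] len 3
add a (repeat a, move left end past it): [f, u, a] len 3
add f (repeat f, move left end past it): [u, a, f] len 3
Longest all-distinct length: 3.

3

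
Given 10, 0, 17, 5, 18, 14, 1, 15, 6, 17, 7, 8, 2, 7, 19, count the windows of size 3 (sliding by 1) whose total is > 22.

9

(10, 0, 17) → sum 27  > 22 ✓
(0, 17, 5) → sum 22
(17, 5, 18) → sum 40  > 22 ✓
(5, 18, 14) → sum 37  > 22 ✓
(18, 14, 1) → sum 33  > 22 ✓
(14, 1, 15) → sum 30  > 22 ✓
(1, 15, 6) → sum 22
(15, 6, 17) → sum 38  > 22 ✓
(6, 17, 7) → sum 30  > 22 ✓
(17, 7, 8) → sum 32  > 22 ✓
(7, 8, 2) → sum 17
(8, 2, 7) → sum 17
(2, 7, 19) → sum 28  > 22 ✓
9 windows satisfy the condition.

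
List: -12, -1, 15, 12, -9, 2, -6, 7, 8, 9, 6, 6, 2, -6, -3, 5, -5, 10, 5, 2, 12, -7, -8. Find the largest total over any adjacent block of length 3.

-12 -1 15 → sum 2
-1 15 12 → sum 26
15 12 -9 → sum 18
12 -9 2 → sum 5
-9 2 -6 → sum -13
2 -6 7 → sum 3
-6 7 8 → sum 9
7 8 9 → sum 24
8 9 6 → sum 23
9 6 6 → sum 21
6 6 2 → sum 14
6 2 -6 → sum 2
2 -6 -3 → sum -7
-6 -3 5 → sum -4
-3 5 -5 → sum -3
5 -5 10 → sum 10
-5 10 5 → sum 10
10 5 2 → sum 17
5 2 12 → sum 19
2 12 -7 → sum 7
12 -7 -8 → sum -3
Largest of these is 26.

26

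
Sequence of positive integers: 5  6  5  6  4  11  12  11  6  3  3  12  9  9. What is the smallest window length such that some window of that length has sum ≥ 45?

Extend right; whenever the sum reaches 45, record the length and shrink from the left:
add 5: running sum 5 < 45
add 6: running sum 11 < 45
add 5: running sum 16 < 45
add 6: running sum 22 < 45
add 4: running sum 26 < 45
add 11: running sum 37 < 45
end 6: [5, 6, 5, 6, 4, 11, 12] sum 49, len 7
end 7: [5, 6, 4, 11, 12, 11] sum 49, len 6
end 8: [6, 4, 11, 12, 11, 6] sum 50, len 6
end 9: [4, 11, 12, 11, 6, 3] sum 47, len 6
end 10: [11, 12, 11, 6, 3, 3] sum 46, len 6
end 11: [12, 11, 6, 3, 3, 12] sum 47, len 6
end 12: [12, 11, 6, 3, 3, 12, 9] sum 56, len 7
end 13: [11, 6, 3, 3, 12, 9, 9] sum 53, len 7
Shortest qualifying length: 6.

6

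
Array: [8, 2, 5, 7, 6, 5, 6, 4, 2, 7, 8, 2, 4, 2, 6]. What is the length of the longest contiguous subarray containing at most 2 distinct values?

[8] 1 distinct, len 1
[8, 2] 2 distinct, len 2
[2, 5] 2 distinct, len 2
[5, 7] 2 distinct, len 2
[7, 6] 2 distinct, len 2
[6, 5] 2 distinct, len 2
[6, 5, 6] 2 distinct, len 3
[6, 4] 2 distinct, len 2
[4, 2] 2 distinct, len 2
[2, 7] 2 distinct, len 2
[7, 8] 2 distinct, len 2
[8, 2] 2 distinct, len 2
[2, 4] 2 distinct, len 2
[2, 4, 2] 2 distinct, len 3
[2, 6] 2 distinct, len 2
Longest length with ≤2 distinct: 3.

3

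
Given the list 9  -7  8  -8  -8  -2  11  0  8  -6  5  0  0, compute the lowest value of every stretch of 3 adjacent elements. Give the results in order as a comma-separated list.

[9, -7, 8] → min -7
[-7, 8, -8] → min -8
[8, -8, -8] → min -8
[-8, -8, -2] → min -8
[-8, -2, 11] → min -8
[-2, 11, 0] → min -2
[11, 0, 8] → min 0
[0, 8, -6] → min -6
[8, -6, 5] → min -6
[-6, 5, 0] → min -6
[5, 0, 0] → min 0

-7, -8, -8, -8, -8, -2, 0, -6, -6, -6, 0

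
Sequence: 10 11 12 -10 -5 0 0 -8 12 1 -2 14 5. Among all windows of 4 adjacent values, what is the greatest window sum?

25

Window sums for each of the 10 positions:
10 11 12 -10 → sum 23
11 12 -10 -5 → sum 8
12 -10 -5 0 → sum -3
-10 -5 0 0 → sum -15
-5 0 0 -8 → sum -13
0 0 -8 12 → sum 4
0 -8 12 1 → sum 5
-8 12 1 -2 → sum 3
12 1 -2 14 → sum 25
1 -2 14 5 → sum 18
Greatest of these is 25.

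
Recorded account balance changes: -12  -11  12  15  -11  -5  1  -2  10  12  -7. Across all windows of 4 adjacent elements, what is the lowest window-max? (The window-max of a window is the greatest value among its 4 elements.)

1

(-12, -11, 12, 15) → max 15
(-11, 12, 15, -11) → max 15
(12, 15, -11, -5) → max 15
(15, -11, -5, 1) → max 15
(-11, -5, 1, -2) → max 1
(-5, 1, -2, 10) → max 10
(1, -2, 10, 12) → max 12
(-2, 10, 12, -7) → max 12
Lowest of these is 1.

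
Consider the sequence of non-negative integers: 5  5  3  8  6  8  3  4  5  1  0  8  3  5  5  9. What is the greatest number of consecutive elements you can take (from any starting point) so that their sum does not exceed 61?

add 5: [5] sum 5, len 1
add 5: [5, 5] sum 10, len 2
add 3: [5, 5, 3] sum 13, len 3
add 8: [5, 5, 3, 8] sum 21, len 4
add 6: [5, 5, 3, 8, 6] sum 27, len 5
add 8: [5, 5, 3, 8, 6, 8] sum 35, len 6
add 3: [5, 5, 3, 8, 6, 8, 3] sum 38, len 7
add 4: [5, 5, 3, 8, 6, 8, 3, 4] sum 42, len 8
add 5: [5, 5, 3, 8, 6, 8, 3, 4, 5] sum 47, len 9
add 1: [5, 5, 3, 8, 6, 8, 3, 4, 5, 1] sum 48, len 10
add 0: [5, 5, 3, 8, 6, 8, 3, 4, 5, 1, 0] sum 48, len 11
add 8: [5, 5, 3, 8, 6, 8, 3, 4, 5, 1, 0, 8] sum 56, len 12
add 3: [5, 5, 3, 8, 6, 8, 3, 4, 5, 1, 0, 8, 3] sum 59, len 13
add 5: [5, 3, 8, 6, 8, 3, 4, 5, 1, 0, 8, 3, 5] sum 59, len 13
add 5: [3, 8, 6, 8, 3, 4, 5, 1, 0, 8, 3, 5, 5] sum 59, len 13
add 9: [6, 8, 3, 4, 5, 1, 0, 8, 3, 5, 5, 9] sum 57, len 12
Longest length seen: 13.

13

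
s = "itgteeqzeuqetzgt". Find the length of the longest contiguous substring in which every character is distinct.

6

add i: [i] len 1
add t: [i, t] len 2
add g: [i, t, g] len 3
add t (repeat t, move left end past it): [g, t] len 2
add e: [g, t, e] len 3
add e (repeat e, move left end past it): [e] len 1
add q: [e, q] len 2
add z: [e, q, z] len 3
add e (repeat e, move left end past it): [q, z, e] len 3
add u: [q, z, e, u] len 4
add q (repeat q, move left end past it): [z, e, u, q] len 4
add e (repeat e, move left end past it): [u, q, e] len 3
add t: [u, q, e, t] len 4
add z: [u, q, e, t, z] len 5
add g: [u, q, e, t, z, g] len 6
add t (repeat t, move left end past it): [z, g, t] len 3
Longest all-distinct length: 6.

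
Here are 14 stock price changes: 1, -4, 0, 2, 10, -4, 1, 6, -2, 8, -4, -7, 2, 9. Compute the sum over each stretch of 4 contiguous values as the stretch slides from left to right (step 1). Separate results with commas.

[1, -4, 0, 2] → sum -1
[-4, 0, 2, 10] → sum 8
[0, 2, 10, -4] → sum 8
[2, 10, -4, 1] → sum 9
[10, -4, 1, 6] → sum 13
[-4, 1, 6, -2] → sum 1
[1, 6, -2, 8] → sum 13
[6, -2, 8, -4] → sum 8
[-2, 8, -4, -7] → sum -5
[8, -4, -7, 2] → sum -1
[-4, -7, 2, 9] → sum 0

-1, 8, 8, 9, 13, 1, 13, 8, -5, -1, 0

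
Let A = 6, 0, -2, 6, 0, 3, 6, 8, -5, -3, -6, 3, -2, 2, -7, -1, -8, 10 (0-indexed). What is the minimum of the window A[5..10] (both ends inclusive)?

Elements at indices 5..10: 3, 6, 8, -5, -3, -6
min(3, 6, 8, -5, -3, -6) = -6

-6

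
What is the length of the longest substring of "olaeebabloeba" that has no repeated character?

5

[o] len 1
[o, l] len 2
[o, l, a] len 3
[o, l, a, e] len 4
[e] len 1
[e, b] len 2
[e, b, a] len 3
[a, b] len 2
[a, b, l] len 3
[a, b, l, o] len 4
[a, b, l, o, e] len 5
[l, o, e, b] len 4
[l, o, e, b, a] len 5
Longest all-distinct length: 5.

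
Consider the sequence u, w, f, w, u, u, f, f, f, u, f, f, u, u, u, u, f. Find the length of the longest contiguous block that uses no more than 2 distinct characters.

13

Extend right; when distinct count exceeds 2, shrink from the left:
[u] 1 distinct, len 1
[u, w] 2 distinct, len 2
[w, f] 2 distinct, len 2
[w, f, w] 2 distinct, len 3
[w, u] 2 distinct, len 2
[w, u, u] 2 distinct, len 3
[u, u, f] 2 distinct, len 3
[u, u, f, f] 2 distinct, len 4
[u, u, f, f, f] 2 distinct, len 5
[u, u, f, f, f, u] 2 distinct, len 6
[u, u, f, f, f, u, f] 2 distinct, len 7
[u, u, f, f, f, u, f, f] 2 distinct, len 8
[u, u, f, f, f, u, f, f, u] 2 distinct, len 9
[u, u, f, f, f, u, f, f, u, u] 2 distinct, len 10
[u, u, f, f, f, u, f, f, u, u, u] 2 distinct, len 11
[u, u, f, f, f, u, f, f, u, u, u, u] 2 distinct, len 12
[u, u, f, f, f, u, f, f, u, u, u, u, f] 2 distinct, len 13
Longest length with ≤2 distinct: 13.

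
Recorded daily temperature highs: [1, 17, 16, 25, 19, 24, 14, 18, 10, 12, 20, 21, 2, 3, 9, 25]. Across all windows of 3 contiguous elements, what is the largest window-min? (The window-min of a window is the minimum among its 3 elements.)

(1, 17, 16) → min 1
(17, 16, 25) → min 16
(16, 25, 19) → min 16
(25, 19, 24) → min 19
(19, 24, 14) → min 14
(24, 14, 18) → min 14
(14, 18, 10) → min 10
(18, 10, 12) → min 10
(10, 12, 20) → min 10
(12, 20, 21) → min 12
(20, 21, 2) → min 2
(21, 2, 3) → min 2
(2, 3, 9) → min 2
(3, 9, 25) → min 3
Largest of these is 19.

19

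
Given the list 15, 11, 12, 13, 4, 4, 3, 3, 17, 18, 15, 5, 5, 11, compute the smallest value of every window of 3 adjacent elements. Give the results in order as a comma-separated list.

Sliding a size-3 window across the 14 values:
[15, 11, 12] → min 11
[11, 12, 13] → min 11
[12, 13, 4] → min 4
[13, 4, 4] → min 4
[4, 4, 3] → min 3
[4, 3, 3] → min 3
[3, 3, 17] → min 3
[3, 17, 18] → min 3
[17, 18, 15] → min 15
[18, 15, 5] → min 5
[15, 5, 5] → min 5
[5, 5, 11] → min 5

11, 11, 4, 4, 3, 3, 3, 3, 15, 5, 5, 5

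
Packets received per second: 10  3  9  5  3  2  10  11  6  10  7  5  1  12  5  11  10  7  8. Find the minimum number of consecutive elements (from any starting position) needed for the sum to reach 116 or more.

add 10: running sum 10 < 116
add 3: running sum 13 < 116
add 9: running sum 22 < 116
add 5: running sum 27 < 116
add 3: running sum 30 < 116
add 2: running sum 32 < 116
add 10: running sum 42 < 116
add 11: running sum 53 < 116
add 6: running sum 59 < 116
add 10: running sum 69 < 116
add 7: running sum 76 < 116
add 5: running sum 81 < 116
add 1: running sum 82 < 116
add 12: running sum 94 < 116
add 5: running sum 99 < 116
add 11: running sum 110 < 116
add 10: shortest ending here [10, 3, 9, 5, 3, 2, 10, 11, 6, 10, 7, 5, 1, 12, 5, 11, 10] sum 120, len 17
add 7: shortest ending here [3, 9, 5, 3, 2, 10, 11, 6, 10, 7, 5, 1, 12, 5, 11, 10, 7] sum 117, len 17
add 8: shortest ending here [9, 5, 3, 2, 10, 11, 6, 10, 7, 5, 1, 12, 5, 11, 10, 7, 8] sum 122, len 17
Shortest qualifying length: 17.

17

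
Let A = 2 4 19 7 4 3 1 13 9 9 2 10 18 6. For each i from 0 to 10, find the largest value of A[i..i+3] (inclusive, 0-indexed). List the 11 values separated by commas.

Sliding a size-4 window across the 14 values:
(2, 4, 19, 7) → max 19
(4, 19, 7, 4) → max 19
(19, 7, 4, 3) → max 19
(7, 4, 3, 1) → max 7
(4, 3, 1, 13) → max 13
(3, 1, 13, 9) → max 13
(1, 13, 9, 9) → max 13
(13, 9, 9, 2) → max 13
(9, 9, 2, 10) → max 10
(9, 2, 10, 18) → max 18
(2, 10, 18, 6) → max 18

19, 19, 19, 7, 13, 13, 13, 13, 10, 18, 18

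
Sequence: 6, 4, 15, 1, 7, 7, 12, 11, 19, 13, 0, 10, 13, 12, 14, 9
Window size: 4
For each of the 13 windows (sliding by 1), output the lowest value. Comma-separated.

1, 1, 1, 1, 7, 7, 11, 0, 0, 0, 0, 10, 9

(6, 4, 15, 1) → min 1
(4, 15, 1, 7) → min 1
(15, 1, 7, 7) → min 1
(1, 7, 7, 12) → min 1
(7, 7, 12, 11) → min 7
(7, 12, 11, 19) → min 7
(12, 11, 19, 13) → min 11
(11, 19, 13, 0) → min 0
(19, 13, 0, 10) → min 0
(13, 0, 10, 13) → min 0
(0, 10, 13, 12) → min 0
(10, 13, 12, 14) → min 10
(13, 12, 14, 9) → min 9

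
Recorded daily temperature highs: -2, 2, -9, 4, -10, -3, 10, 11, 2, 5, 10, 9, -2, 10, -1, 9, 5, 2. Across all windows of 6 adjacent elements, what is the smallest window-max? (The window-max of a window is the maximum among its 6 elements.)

(-2, 2, -9, 4, -10, -3) → max 4
(2, -9, 4, -10, -3, 10) → max 10
(-9, 4, -10, -3, 10, 11) → max 11
(4, -10, -3, 10, 11, 2) → max 11
(-10, -3, 10, 11, 2, 5) → max 11
(-3, 10, 11, 2, 5, 10) → max 11
(10, 11, 2, 5, 10, 9) → max 11
(11, 2, 5, 10, 9, -2) → max 11
(2, 5, 10, 9, -2, 10) → max 10
(5, 10, 9, -2, 10, -1) → max 10
(10, 9, -2, 10, -1, 9) → max 10
(9, -2, 10, -1, 9, 5) → max 10
(-2, 10, -1, 9, 5, 2) → max 10
Smallest of these is 4.

4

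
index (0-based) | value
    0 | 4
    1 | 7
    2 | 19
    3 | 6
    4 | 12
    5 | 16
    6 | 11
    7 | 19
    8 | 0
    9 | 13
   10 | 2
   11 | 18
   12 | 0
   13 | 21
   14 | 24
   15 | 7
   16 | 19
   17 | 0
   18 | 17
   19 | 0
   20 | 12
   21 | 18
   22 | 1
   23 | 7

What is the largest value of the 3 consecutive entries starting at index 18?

Elements at indices 18..20: 17, 0, 12
max(17, 0, 12) = 17

17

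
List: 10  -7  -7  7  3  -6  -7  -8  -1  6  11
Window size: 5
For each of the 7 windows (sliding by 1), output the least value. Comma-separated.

-7, -7, -7, -8, -8, -8, -8

[10, -7, -7, 7, 3] → min -7
[-7, -7, 7, 3, -6] → min -7
[-7, 7, 3, -6, -7] → min -7
[7, 3, -6, -7, -8] → min -8
[3, -6, -7, -8, -1] → min -8
[-6, -7, -8, -1, 6] → min -8
[-7, -8, -1, 6, 11] → min -8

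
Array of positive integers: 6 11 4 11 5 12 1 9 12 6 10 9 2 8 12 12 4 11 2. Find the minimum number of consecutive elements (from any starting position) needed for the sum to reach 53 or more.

6

add 6: running sum 6 < 53
add 11: running sum 17 < 53
add 4: running sum 21 < 53
add 11: running sum 32 < 53
add 5: running sum 37 < 53
add 12: running sum 49 < 53
add 1: running sum 50 < 53
end 7: [11, 4, 11, 5, 12, 1, 9] sum 53, len 7
end 8: [4, 11, 5, 12, 1, 9, 12] sum 54, len 7
end 9: [11, 5, 12, 1, 9, 12, 6] sum 56, len 7
end 10: [5, 12, 1, 9, 12, 6, 10] sum 55, len 7
end 11: [12, 1, 9, 12, 6, 10, 9] sum 59, len 7
end 12: [12, 1, 9, 12, 6, 10, 9, 2] sum 61, len 8
end 13: [9, 12, 6, 10, 9, 2, 8] sum 56, len 7
end 14: [12, 6, 10, 9, 2, 8, 12] sum 59, len 7
end 15: [10, 9, 2, 8, 12, 12] sum 53, len 6
end 16: [10, 9, 2, 8, 12, 12, 4] sum 57, len 7
end 17: [9, 2, 8, 12, 12, 4, 11] sum 58, len 7
end 18: [9, 2, 8, 12, 12, 4, 11, 2] sum 60, len 8
Shortest qualifying length: 6.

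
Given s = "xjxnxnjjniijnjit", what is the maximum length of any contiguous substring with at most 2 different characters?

4

add x: window [x] (1 distinct), len 1
add j: window [x, j] (2 distinct), len 2
add x: window [x, j, x] (2 distinct), len 3
add n: window [x, n] (2 distinct), len 2
add x: window [x, n, x] (2 distinct), len 3
add n: window [x, n, x, n] (2 distinct), len 4
add j: window [n, j] (2 distinct), len 2
add j: window [n, j, j] (2 distinct), len 3
add n: window [n, j, j, n] (2 distinct), len 4
add i: window [n, i] (2 distinct), len 2
add i: window [n, i, i] (2 distinct), len 3
add j: window [i, i, j] (2 distinct), len 3
add n: window [j, n] (2 distinct), len 2
add j: window [j, n, j] (2 distinct), len 3
add i: window [j, i] (2 distinct), len 2
add t: window [i, t] (2 distinct), len 2
Longest length with ≤2 distinct: 4.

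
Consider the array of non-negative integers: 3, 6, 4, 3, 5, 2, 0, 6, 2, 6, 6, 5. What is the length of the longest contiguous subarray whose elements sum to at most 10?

[3] sum 3 len 1
[3, 6] sum 9 len 2
[6, 4] sum 10 len 2
[4, 3] sum 7 len 2
[3, 5] sum 8 len 2
[3, 5, 2] sum 10 len 3
[3, 5, 2, 0] sum 10 len 4
[2, 0, 6] sum 8 len 3
[2, 0, 6, 2] sum 10 len 4
[2, 6] sum 8 len 2
[6] sum 6 len 1
[5] sum 5 len 1
Longest length seen: 4.

4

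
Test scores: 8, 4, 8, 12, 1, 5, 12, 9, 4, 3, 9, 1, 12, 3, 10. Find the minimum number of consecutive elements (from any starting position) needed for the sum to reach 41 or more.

add 8: running sum 8 < 41
add 4: running sum 12 < 41
add 8: running sum 20 < 41
add 12: running sum 32 < 41
add 1: running sum 33 < 41
add 5: running sum 38 < 41
end 6: [4, 8, 12, 1, 5, 12] sum 42, len 6
end 7: [8, 12, 1, 5, 12, 9] sum 47, len 6
end 8: [12, 1, 5, 12, 9, 4] sum 43, len 6
end 9: [12, 1, 5, 12, 9, 4, 3] sum 46, len 7
end 10: [5, 12, 9, 4, 3, 9] sum 42, len 6
end 11: [5, 12, 9, 4, 3, 9, 1] sum 43, len 7
end 12: [12, 9, 4, 3, 9, 1, 12] sum 50, len 7
end 13: [9, 4, 3, 9, 1, 12, 3] sum 41, len 7
end 14: [4, 3, 9, 1, 12, 3, 10] sum 42, len 7
Shortest qualifying length: 6.

6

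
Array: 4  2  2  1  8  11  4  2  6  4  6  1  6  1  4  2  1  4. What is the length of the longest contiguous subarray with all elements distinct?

6

[4] len 1
[4, 2] len 2
[2] len 1
[2, 1] len 2
[2, 1, 8] len 3
[2, 1, 8, 11] len 4
[2, 1, 8, 11, 4] len 5
[1, 8, 11, 4, 2] len 5
[1, 8, 11, 4, 2, 6] len 6
[2, 6, 4] len 3
[4, 6] len 2
[4, 6, 1] len 3
[1, 6] len 2
[6, 1] len 2
[6, 1, 4] len 3
[6, 1, 4, 2] len 4
[4, 2, 1] len 3
[2, 1, 4] len 3
Longest all-distinct length: 6.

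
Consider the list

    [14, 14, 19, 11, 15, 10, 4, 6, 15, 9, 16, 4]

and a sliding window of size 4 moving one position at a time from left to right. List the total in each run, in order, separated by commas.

[14, 14, 19, 11] → sum 58
[14, 19, 11, 15] → sum 59
[19, 11, 15, 10] → sum 55
[11, 15, 10, 4] → sum 40
[15, 10, 4, 6] → sum 35
[10, 4, 6, 15] → sum 35
[4, 6, 15, 9] → sum 34
[6, 15, 9, 16] → sum 46
[15, 9, 16, 4] → sum 44

58, 59, 55, 40, 35, 35, 34, 46, 44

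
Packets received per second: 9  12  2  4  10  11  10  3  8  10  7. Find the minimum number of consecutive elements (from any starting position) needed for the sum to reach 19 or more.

2

add 9: running sum 9 < 19
end 1: [9, 12] sum 21, len 2
end 2: [9, 12, 2] sum 23, len 3
end 3: [9, 12, 2, 4] sum 27, len 4
end 4: [12, 2, 4, 10] sum 28, len 4
end 5: [10, 11] sum 21, len 2
end 6: [11, 10] sum 21, len 2
end 7: [11, 10, 3] sum 24, len 3
end 8: [10, 3, 8] sum 21, len 3
end 9: [3, 8, 10] sum 21, len 3
end 10: [8, 10, 7] sum 25, len 3
Shortest qualifying length: 2.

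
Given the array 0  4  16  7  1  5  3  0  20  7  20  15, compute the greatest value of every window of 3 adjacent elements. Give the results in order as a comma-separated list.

Sliding a size-3 window across the 12 values:
[0, 4, 16] → max 16
[4, 16, 7] → max 16
[16, 7, 1] → max 16
[7, 1, 5] → max 7
[1, 5, 3] → max 5
[5, 3, 0] → max 5
[3, 0, 20] → max 20
[0, 20, 7] → max 20
[20, 7, 20] → max 20
[7, 20, 15] → max 20

16, 16, 16, 7, 5, 5, 20, 20, 20, 20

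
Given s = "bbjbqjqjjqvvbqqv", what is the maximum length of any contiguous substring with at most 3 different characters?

10

[b] 1 distinct, len 1
[b, b] 1 distinct, len 2
[b, b, j] 2 distinct, len 3
[b, b, j, b] 2 distinct, len 4
[b, b, j, b, q] 3 distinct, len 5
[b, b, j, b, q, j] 3 distinct, len 6
[b, b, j, b, q, j, q] 3 distinct, len 7
[b, b, j, b, q, j, q, j] 3 distinct, len 8
[b, b, j, b, q, j, q, j, j] 3 distinct, len 9
[b, b, j, b, q, j, q, j, j, q] 3 distinct, len 10
[q, j, q, j, j, q, v] 3 distinct, len 7
[q, j, q, j, j, q, v, v] 3 distinct, len 8
[q, v, v, b] 3 distinct, len 4
[q, v, v, b, q] 3 distinct, len 5
[q, v, v, b, q, q] 3 distinct, len 6
[q, v, v, b, q, q, v] 3 distinct, len 7
Longest length with ≤3 distinct: 10.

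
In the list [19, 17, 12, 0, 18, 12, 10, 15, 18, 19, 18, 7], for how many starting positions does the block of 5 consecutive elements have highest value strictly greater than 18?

[19, 17, 12, 0, 18] → max 19  > 18 ✓
[17, 12, 0, 18, 12] → max 18
[12, 0, 18, 12, 10] → max 18
[0, 18, 12, 10, 15] → max 18
[18, 12, 10, 15, 18] → max 18
[12, 10, 15, 18, 19] → max 19  > 18 ✓
[10, 15, 18, 19, 18] → max 19  > 18 ✓
[15, 18, 19, 18, 7] → max 19  > 18 ✓
4 windows satisfy the condition.

4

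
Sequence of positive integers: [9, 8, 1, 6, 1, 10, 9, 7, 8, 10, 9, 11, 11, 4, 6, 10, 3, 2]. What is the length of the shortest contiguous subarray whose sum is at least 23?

3

add 9: running sum 9 < 23
add 8: running sum 17 < 23
add 1: running sum 18 < 23
add 6: shortest ending here [9, 8, 1, 6] sum 24, len 4
add 1: shortest ending here [9, 8, 1, 6, 1] sum 25, len 5
add 10: shortest ending here [8, 1, 6, 1, 10] sum 26, len 5
add 9: shortest ending here [6, 1, 10, 9] sum 26, len 4
add 7: shortest ending here [10, 9, 7] sum 26, len 3
add 8: shortest ending here [9, 7, 8] sum 24, len 3
add 10: shortest ending here [7, 8, 10] sum 25, len 3
add 9: shortest ending here [8, 10, 9] sum 27, len 3
add 11: shortest ending here [10, 9, 11] sum 30, len 3
add 11: shortest ending here [9, 11, 11] sum 31, len 3
add 4: shortest ending here [11, 11, 4] sum 26, len 3
add 6: shortest ending here [11, 11, 4, 6] sum 32, len 4
add 10: shortest ending here [11, 4, 6, 10] sum 31, len 4
add 3: shortest ending here [4, 6, 10, 3] sum 23, len 4
add 2: shortest ending here [4, 6, 10, 3, 2] sum 25, len 5
Shortest qualifying length: 3.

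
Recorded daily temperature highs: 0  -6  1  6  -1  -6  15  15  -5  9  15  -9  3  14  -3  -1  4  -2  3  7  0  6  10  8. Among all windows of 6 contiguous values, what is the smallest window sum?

Each size-6 window and its sum:
[0, -6, 1, 6, -1, -6] → sum -6
[-6, 1, 6, -1, -6, 15] → sum 9
[1, 6, -1, -6, 15, 15] → sum 30
[6, -1, -6, 15, 15, -5] → sum 24
[-1, -6, 15, 15, -5, 9] → sum 27
[-6, 15, 15, -5, 9, 15] → sum 43
[15, 15, -5, 9, 15, -9] → sum 40
[15, -5, 9, 15, -9, 3] → sum 28
[-5, 9, 15, -9, 3, 14] → sum 27
[9, 15, -9, 3, 14, -3] → sum 29
[15, -9, 3, 14, -3, -1] → sum 19
[-9, 3, 14, -3, -1, 4] → sum 8
[3, 14, -3, -1, 4, -2] → sum 15
[14, -3, -1, 4, -2, 3] → sum 15
[-3, -1, 4, -2, 3, 7] → sum 8
[-1, 4, -2, 3, 7, 0] → sum 11
[4, -2, 3, 7, 0, 6] → sum 18
[-2, 3, 7, 0, 6, 10] → sum 24
[3, 7, 0, 6, 10, 8] → sum 34
Smallest of these is -6.

-6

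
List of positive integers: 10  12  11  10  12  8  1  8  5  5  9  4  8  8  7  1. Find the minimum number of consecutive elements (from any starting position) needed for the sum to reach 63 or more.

add 10: running sum 10 < 63
add 12: running sum 22 < 63
add 11: running sum 33 < 63
add 10: running sum 43 < 63
add 12: running sum 55 < 63
add 8: shortest ending here [10, 12, 11, 10, 12, 8] sum 63, len 6
add 1: shortest ending here [10, 12, 11, 10, 12, 8, 1] sum 64, len 7
add 8: shortest ending here [10, 12, 11, 10, 12, 8, 1, 8] sum 72, len 8
add 5: shortest ending here [12, 11, 10, 12, 8, 1, 8, 5] sum 67, len 8
add 5: shortest ending here [12, 11, 10, 12, 8, 1, 8, 5, 5] sum 72, len 9
add 9: shortest ending here [11, 10, 12, 8, 1, 8, 5, 5, 9] sum 69, len 9
add 4: shortest ending here [11, 10, 12, 8, 1, 8, 5, 5, 9, 4] sum 73, len 10
add 8: shortest ending here [10, 12, 8, 1, 8, 5, 5, 9, 4, 8] sum 70, len 10
add 8: shortest ending here [12, 8, 1, 8, 5, 5, 9, 4, 8, 8] sum 68, len 10
add 7: shortest ending here [8, 1, 8, 5, 5, 9, 4, 8, 8, 7] sum 63, len 10
add 1: shortest ending here [8, 1, 8, 5, 5, 9, 4, 8, 8, 7, 1] sum 64, len 11
Shortest qualifying length: 6.

6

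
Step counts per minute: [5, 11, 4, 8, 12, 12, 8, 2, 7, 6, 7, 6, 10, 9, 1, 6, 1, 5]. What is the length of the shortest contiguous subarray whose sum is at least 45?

5

add 5: running sum 5 < 45
add 11: running sum 16 < 45
add 4: running sum 20 < 45
add 8: running sum 28 < 45
add 12: running sum 40 < 45
add 12: shortest ending here [11, 4, 8, 12, 12] sum 47, len 5
add 8: shortest ending here [11, 4, 8, 12, 12, 8] sum 55, len 6
add 2: shortest ending here [4, 8, 12, 12, 8, 2] sum 46, len 6
add 7: shortest ending here [8, 12, 12, 8, 2, 7] sum 49, len 6
add 6: shortest ending here [12, 12, 8, 2, 7, 6] sum 47, len 6
add 7: shortest ending here [12, 12, 8, 2, 7, 6, 7] sum 54, len 7
add 6: shortest ending here [12, 8, 2, 7, 6, 7, 6] sum 48, len 7
add 10: shortest ending here [8, 2, 7, 6, 7, 6, 10] sum 46, len 7
add 9: shortest ending here [7, 6, 7, 6, 10, 9] sum 45, len 6
add 1: shortest ending here [7, 6, 7, 6, 10, 9, 1] sum 46, len 7
add 6: shortest ending here [6, 7, 6, 10, 9, 1, 6] sum 45, len 7
add 1: shortest ending here [6, 7, 6, 10, 9, 1, 6, 1] sum 46, len 8
add 5: shortest ending here [7, 6, 10, 9, 1, 6, 1, 5] sum 45, len 8
Shortest qualifying length: 5.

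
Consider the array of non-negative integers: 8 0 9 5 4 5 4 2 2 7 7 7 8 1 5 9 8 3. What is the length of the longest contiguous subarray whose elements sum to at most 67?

14

[8] sum 8 len 1
[8, 0] sum 8 len 2
[8, 0, 9] sum 17 len 3
[8, 0, 9, 5] sum 22 len 4
[8, 0, 9, 5, 4] sum 26 len 5
[8, 0, 9, 5, 4, 5] sum 31 len 6
[8, 0, 9, 5, 4, 5, 4] sum 35 len 7
[8, 0, 9, 5, 4, 5, 4, 2] sum 37 len 8
[8, 0, 9, 5, 4, 5, 4, 2, 2] sum 39 len 9
[8, 0, 9, 5, 4, 5, 4, 2, 2, 7] sum 46 len 10
[8, 0, 9, 5, 4, 5, 4, 2, 2, 7, 7] sum 53 len 11
[8, 0, 9, 5, 4, 5, 4, 2, 2, 7, 7, 7] sum 60 len 12
[0, 9, 5, 4, 5, 4, 2, 2, 7, 7, 7, 8] sum 60 len 12
[0, 9, 5, 4, 5, 4, 2, 2, 7, 7, 7, 8, 1] sum 61 len 13
[0, 9, 5, 4, 5, 4, 2, 2, 7, 7, 7, 8, 1, 5] sum 66 len 14
[5, 4, 5, 4, 2, 2, 7, 7, 7, 8, 1, 5, 9] sum 66 len 13
[5, 4, 2, 2, 7, 7, 7, 8, 1, 5, 9, 8] sum 65 len 12
[4, 2, 2, 7, 7, 7, 8, 1, 5, 9, 8, 3] sum 63 len 12
Longest length seen: 14.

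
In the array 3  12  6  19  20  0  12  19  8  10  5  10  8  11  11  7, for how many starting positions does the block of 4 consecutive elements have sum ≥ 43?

5

(3, 12, 6, 19) → sum 40
(12, 6, 19, 20) → sum 57  ≥ 43 ✓
(6, 19, 20, 0) → sum 45  ≥ 43 ✓
(19, 20, 0, 12) → sum 51  ≥ 43 ✓
(20, 0, 12, 19) → sum 51  ≥ 43 ✓
(0, 12, 19, 8) → sum 39
(12, 19, 8, 10) → sum 49  ≥ 43 ✓
(19, 8, 10, 5) → sum 42
(8, 10, 5, 10) → sum 33
(10, 5, 10, 8) → sum 33
(5, 10, 8, 11) → sum 34
(10, 8, 11, 11) → sum 40
(8, 11, 11, 7) → sum 37
5 windows satisfy the condition.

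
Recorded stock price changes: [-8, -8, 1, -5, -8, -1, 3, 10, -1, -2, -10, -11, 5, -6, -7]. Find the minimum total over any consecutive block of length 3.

-23

(-8, -8, 1) → sum -15
(-8, 1, -5) → sum -12
(1, -5, -8) → sum -12
(-5, -8, -1) → sum -14
(-8, -1, 3) → sum -6
(-1, 3, 10) → sum 12
(3, 10, -1) → sum 12
(10, -1, -2) → sum 7
(-1, -2, -10) → sum -13
(-2, -10, -11) → sum -23
(-10, -11, 5) → sum -16
(-11, 5, -6) → sum -12
(5, -6, -7) → sum -8
Minimum of these is -23.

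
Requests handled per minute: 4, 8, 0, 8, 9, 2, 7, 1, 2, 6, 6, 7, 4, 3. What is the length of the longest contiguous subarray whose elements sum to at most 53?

[4] sum 4 len 1
[4, 8] sum 12 len 2
[4, 8, 0] sum 12 len 3
[4, 8, 0, 8] sum 20 len 4
[4, 8, 0, 8, 9] sum 29 len 5
[4, 8, 0, 8, 9, 2] sum 31 len 6
[4, 8, 0, 8, 9, 2, 7] sum 38 len 7
[4, 8, 0, 8, 9, 2, 7, 1] sum 39 len 8
[4, 8, 0, 8, 9, 2, 7, 1, 2] sum 41 len 9
[4, 8, 0, 8, 9, 2, 7, 1, 2, 6] sum 47 len 10
[4, 8, 0, 8, 9, 2, 7, 1, 2, 6, 6] sum 53 len 11
[0, 8, 9, 2, 7, 1, 2, 6, 6, 7] sum 48 len 10
[0, 8, 9, 2, 7, 1, 2, 6, 6, 7, 4] sum 52 len 11
[9, 2, 7, 1, 2, 6, 6, 7, 4, 3] sum 47 len 10
Longest length seen: 11.

11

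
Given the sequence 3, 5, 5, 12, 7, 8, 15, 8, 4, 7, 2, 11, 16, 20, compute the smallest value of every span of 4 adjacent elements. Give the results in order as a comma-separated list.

(3, 5, 5, 12) → min 3
(5, 5, 12, 7) → min 5
(5, 12, 7, 8) → min 5
(12, 7, 8, 15) → min 7
(7, 8, 15, 8) → min 7
(8, 15, 8, 4) → min 4
(15, 8, 4, 7) → min 4
(8, 4, 7, 2) → min 2
(4, 7, 2, 11) → min 2
(7, 2, 11, 16) → min 2
(2, 11, 16, 20) → min 2

3, 5, 5, 7, 7, 4, 4, 2, 2, 2, 2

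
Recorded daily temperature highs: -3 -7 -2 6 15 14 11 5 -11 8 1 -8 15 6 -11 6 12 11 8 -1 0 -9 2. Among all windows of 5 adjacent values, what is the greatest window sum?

-3 -7 -2 6 15 → sum 9
-7 -2 6 15 14 → sum 26
-2 6 15 14 11 → sum 44
6 15 14 11 5 → sum 51
15 14 11 5 -11 → sum 34
14 11 5 -11 8 → sum 27
11 5 -11 8 1 → sum 14
5 -11 8 1 -8 → sum -5
-11 8 1 -8 15 → sum 5
8 1 -8 15 6 → sum 22
1 -8 15 6 -11 → sum 3
-8 15 6 -11 6 → sum 8
15 6 -11 6 12 → sum 28
6 -11 6 12 11 → sum 24
-11 6 12 11 8 → sum 26
6 12 11 8 -1 → sum 36
12 11 8 -1 0 → sum 30
11 8 -1 0 -9 → sum 9
8 -1 0 -9 2 → sum 0
Greatest of these is 51.

51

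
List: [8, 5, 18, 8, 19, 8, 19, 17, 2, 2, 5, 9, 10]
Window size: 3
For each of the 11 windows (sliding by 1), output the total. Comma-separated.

31, 31, 45, 35, 46, 44, 38, 21, 9, 16, 24

[8, 5, 18] → sum 31
[5, 18, 8] → sum 31
[18, 8, 19] → sum 45
[8, 19, 8] → sum 35
[19, 8, 19] → sum 46
[8, 19, 17] → sum 44
[19, 17, 2] → sum 38
[17, 2, 2] → sum 21
[2, 2, 5] → sum 9
[2, 5, 9] → sum 16
[5, 9, 10] → sum 24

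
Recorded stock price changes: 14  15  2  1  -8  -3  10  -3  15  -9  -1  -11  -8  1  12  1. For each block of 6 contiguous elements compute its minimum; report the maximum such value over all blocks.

-8

Each size-6 window and its min:
[14, 15, 2, 1, -8, -3] → min -8
[15, 2, 1, -8, -3, 10] → min -8
[2, 1, -8, -3, 10, -3] → min -8
[1, -8, -3, 10, -3, 15] → min -8
[-8, -3, 10, -3, 15, -9] → min -9
[-3, 10, -3, 15, -9, -1] → min -9
[10, -3, 15, -9, -1, -11] → min -11
[-3, 15, -9, -1, -11, -8] → min -11
[15, -9, -1, -11, -8, 1] → min -11
[-9, -1, -11, -8, 1, 12] → min -11
[-1, -11, -8, 1, 12, 1] → min -11
Maximum of these is -8.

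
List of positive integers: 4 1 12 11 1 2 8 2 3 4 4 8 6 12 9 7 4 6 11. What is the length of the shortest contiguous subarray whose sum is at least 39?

add 4: running sum 4 < 39
add 1: running sum 5 < 39
add 12: running sum 17 < 39
add 11: running sum 28 < 39
add 1: running sum 29 < 39
add 2: running sum 31 < 39
add 8: shortest ending here [4, 1, 12, 11, 1, 2, 8] sum 39, len 7
add 2: shortest ending here [4, 1, 12, 11, 1, 2, 8, 2] sum 41, len 8
add 3: shortest ending here [12, 11, 1, 2, 8, 2, 3] sum 39, len 7
add 4: shortest ending here [12, 11, 1, 2, 8, 2, 3, 4] sum 43, len 8
add 4: shortest ending here [12, 11, 1, 2, 8, 2, 3, 4, 4] sum 47, len 9
add 8: shortest ending here [11, 1, 2, 8, 2, 3, 4, 4, 8] sum 43, len 9
add 6: shortest ending here [11, 1, 2, 8, 2, 3, 4, 4, 8, 6] sum 49, len 10
add 12: shortest ending here [2, 3, 4, 4, 8, 6, 12] sum 39, len 7
add 9: shortest ending here [4, 8, 6, 12, 9] sum 39, len 5
add 7: shortest ending here [8, 6, 12, 9, 7] sum 42, len 5
add 4: shortest ending here [8, 6, 12, 9, 7, 4] sum 46, len 6
add 6: shortest ending here [6, 12, 9, 7, 4, 6] sum 44, len 6
add 11: shortest ending here [12, 9, 7, 4, 6, 11] sum 49, len 6
Shortest qualifying length: 5.

5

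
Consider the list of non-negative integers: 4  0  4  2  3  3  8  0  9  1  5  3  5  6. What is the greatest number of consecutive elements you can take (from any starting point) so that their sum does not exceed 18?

6

add 4: [4] sum 4, len 1
add 0: [4, 0] sum 4, len 2
add 4: [4, 0, 4] sum 8, len 3
add 2: [4, 0, 4, 2] sum 10, len 4
add 3: [4, 0, 4, 2, 3] sum 13, len 5
add 3: [4, 0, 4, 2, 3, 3] sum 16, len 6
add 8: [2, 3, 3, 8] sum 16, len 4
add 0: [2, 3, 3, 8, 0] sum 16, len 5
add 9: [8, 0, 9] sum 17, len 3
add 1: [8, 0, 9, 1] sum 18, len 4
add 5: [0, 9, 1, 5] sum 15, len 4
add 3: [0, 9, 1, 5, 3] sum 18, len 5
add 5: [1, 5, 3, 5] sum 14, len 4
add 6: [3, 5, 6] sum 14, len 3
Longest length seen: 6.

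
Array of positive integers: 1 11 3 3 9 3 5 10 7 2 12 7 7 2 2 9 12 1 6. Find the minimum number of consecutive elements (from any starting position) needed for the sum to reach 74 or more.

11

Extend right; whenever the sum reaches 74, record the length and shrink from the left:
add 1: running sum 1 < 74
add 11: running sum 12 < 74
add 3: running sum 15 < 74
add 3: running sum 18 < 74
add 9: running sum 27 < 74
add 3: running sum 30 < 74
add 5: running sum 35 < 74
add 10: running sum 45 < 74
add 7: running sum 52 < 74
add 2: running sum 54 < 74
add 12: running sum 66 < 74
add 7: running sum 73 < 74
end 12: [11, 3, 3, 9, 3, 5, 10, 7, 2, 12, 7, 7] sum 79, len 12
end 13: [11, 3, 3, 9, 3, 5, 10, 7, 2, 12, 7, 7, 2] sum 81, len 13
end 14: [11, 3, 3, 9, 3, 5, 10, 7, 2, 12, 7, 7, 2, 2] sum 83, len 14
end 15: [9, 3, 5, 10, 7, 2, 12, 7, 7, 2, 2, 9] sum 75, len 12
end 16: [5, 10, 7, 2, 12, 7, 7, 2, 2, 9, 12] sum 75, len 11
end 17: [5, 10, 7, 2, 12, 7, 7, 2, 2, 9, 12, 1] sum 76, len 12
end 18: [10, 7, 2, 12, 7, 7, 2, 2, 9, 12, 1, 6] sum 77, len 12
Shortest qualifying length: 11.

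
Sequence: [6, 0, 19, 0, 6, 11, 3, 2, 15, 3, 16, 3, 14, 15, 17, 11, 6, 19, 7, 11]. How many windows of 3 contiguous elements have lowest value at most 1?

6 0 19 → min 0  ≤ 1 ✓
0 19 0 → min 0  ≤ 1 ✓
19 0 6 → min 0  ≤ 1 ✓
0 6 11 → min 0  ≤ 1 ✓
6 11 3 → min 3
11 3 2 → min 2
3 2 15 → min 2
2 15 3 → min 2
15 3 16 → min 3
3 16 3 → min 3
16 3 14 → min 3
3 14 15 → min 3
14 15 17 → min 14
15 17 11 → min 11
17 11 6 → min 6
11 6 19 → min 6
6 19 7 → min 6
19 7 11 → min 7
4 windows satisfy the condition.

4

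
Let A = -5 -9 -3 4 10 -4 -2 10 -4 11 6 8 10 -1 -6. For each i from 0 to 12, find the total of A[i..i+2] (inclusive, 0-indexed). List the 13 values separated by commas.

[-5, -9, -3] → sum -17
[-9, -3, 4] → sum -8
[-3, 4, 10] → sum 11
[4, 10, -4] → sum 10
[10, -4, -2] → sum 4
[-4, -2, 10] → sum 4
[-2, 10, -4] → sum 4
[10, -4, 11] → sum 17
[-4, 11, 6] → sum 13
[11, 6, 8] → sum 25
[6, 8, 10] → sum 24
[8, 10, -1] → sum 17
[10, -1, -6] → sum 3

-17, -8, 11, 10, 4, 4, 4, 17, 13, 25, 24, 17, 3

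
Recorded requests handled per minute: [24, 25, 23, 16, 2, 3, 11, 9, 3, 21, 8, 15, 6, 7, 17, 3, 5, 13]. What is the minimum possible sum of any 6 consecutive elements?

44

(24, 25, 23, 16, 2, 3) → sum 93
(25, 23, 16, 2, 3, 11) → sum 80
(23, 16, 2, 3, 11, 9) → sum 64
(16, 2, 3, 11, 9, 3) → sum 44
(2, 3, 11, 9, 3, 21) → sum 49
(3, 11, 9, 3, 21, 8) → sum 55
(11, 9, 3, 21, 8, 15) → sum 67
(9, 3, 21, 8, 15, 6) → sum 62
(3, 21, 8, 15, 6, 7) → sum 60
(21, 8, 15, 6, 7, 17) → sum 74
(8, 15, 6, 7, 17, 3) → sum 56
(15, 6, 7, 17, 3, 5) → sum 53
(6, 7, 17, 3, 5, 13) → sum 51
Minimum of these is 44.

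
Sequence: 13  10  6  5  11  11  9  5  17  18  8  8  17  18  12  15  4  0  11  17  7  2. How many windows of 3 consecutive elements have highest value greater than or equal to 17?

11

[13, 10, 6] → max 13
[10, 6, 5] → max 10
[6, 5, 11] → max 11
[5, 11, 11] → max 11
[11, 11, 9] → max 11
[11, 9, 5] → max 11
[9, 5, 17] → max 17  ≥ 17 ✓
[5, 17, 18] → max 18  ≥ 17 ✓
[17, 18, 8] → max 18  ≥ 17 ✓
[18, 8, 8] → max 18  ≥ 17 ✓
[8, 8, 17] → max 17  ≥ 17 ✓
[8, 17, 18] → max 18  ≥ 17 ✓
[17, 18, 12] → max 18  ≥ 17 ✓
[18, 12, 15] → max 18  ≥ 17 ✓
[12, 15, 4] → max 15
[15, 4, 0] → max 15
[4, 0, 11] → max 11
[0, 11, 17] → max 17  ≥ 17 ✓
[11, 17, 7] → max 17  ≥ 17 ✓
[17, 7, 2] → max 17  ≥ 17 ✓
11 windows satisfy the condition.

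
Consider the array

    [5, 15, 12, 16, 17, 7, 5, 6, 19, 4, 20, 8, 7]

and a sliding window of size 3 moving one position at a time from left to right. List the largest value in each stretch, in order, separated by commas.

[5, 15, 12] → max 15
[15, 12, 16] → max 16
[12, 16, 17] → max 17
[16, 17, 7] → max 17
[17, 7, 5] → max 17
[7, 5, 6] → max 7
[5, 6, 19] → max 19
[6, 19, 4] → max 19
[19, 4, 20] → max 20
[4, 20, 8] → max 20
[20, 8, 7] → max 20

15, 16, 17, 17, 17, 7, 19, 19, 20, 20, 20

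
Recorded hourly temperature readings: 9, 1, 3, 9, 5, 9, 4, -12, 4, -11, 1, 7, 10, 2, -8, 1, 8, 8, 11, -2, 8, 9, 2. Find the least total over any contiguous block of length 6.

Each size-6 window and its sum:
(9, 1, 3, 9, 5, 9) → sum 36
(1, 3, 9, 5, 9, 4) → sum 31
(3, 9, 5, 9, 4, -12) → sum 18
(9, 5, 9, 4, -12, 4) → sum 19
(5, 9, 4, -12, 4, -11) → sum -1
(9, 4, -12, 4, -11, 1) → sum -5
(4, -12, 4, -11, 1, 7) → sum -7
(-12, 4, -11, 1, 7, 10) → sum -1
(4, -11, 1, 7, 10, 2) → sum 13
(-11, 1, 7, 10, 2, -8) → sum 1
(1, 7, 10, 2, -8, 1) → sum 13
(7, 10, 2, -8, 1, 8) → sum 20
(10, 2, -8, 1, 8, 8) → sum 21
(2, -8, 1, 8, 8, 11) → sum 22
(-8, 1, 8, 8, 11, -2) → sum 18
(1, 8, 8, 11, -2, 8) → sum 34
(8, 8, 11, -2, 8, 9) → sum 42
(8, 11, -2, 8, 9, 2) → sum 36
Least of these is -7.

-7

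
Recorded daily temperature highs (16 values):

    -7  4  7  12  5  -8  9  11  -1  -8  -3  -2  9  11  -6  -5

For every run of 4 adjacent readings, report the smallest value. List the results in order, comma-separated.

[-7, 4, 7, 12] → min -7
[4, 7, 12, 5] → min 4
[7, 12, 5, -8] → min -8
[12, 5, -8, 9] → min -8
[5, -8, 9, 11] → min -8
[-8, 9, 11, -1] → min -8
[9, 11, -1, -8] → min -8
[11, -1, -8, -3] → min -8
[-1, -8, -3, -2] → min -8
[-8, -3, -2, 9] → min -8
[-3, -2, 9, 11] → min -3
[-2, 9, 11, -6] → min -6
[9, 11, -6, -5] → min -6

-7, 4, -8, -8, -8, -8, -8, -8, -8, -8, -3, -6, -6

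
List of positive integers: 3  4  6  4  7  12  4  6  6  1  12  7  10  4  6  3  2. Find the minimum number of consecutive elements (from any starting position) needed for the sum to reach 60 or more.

9

add 3: running sum 3 < 60
add 4: running sum 7 < 60
add 6: running sum 13 < 60
add 4: running sum 17 < 60
add 7: running sum 24 < 60
add 12: running sum 36 < 60
add 4: running sum 40 < 60
add 6: running sum 46 < 60
add 6: running sum 52 < 60
add 1: running sum 53 < 60
add 12: shortest ending here [4, 6, 4, 7, 12, 4, 6, 6, 1, 12] sum 62, len 10
add 7: shortest ending here [6, 4, 7, 12, 4, 6, 6, 1, 12, 7] sum 65, len 10
add 10: shortest ending here [7, 12, 4, 6, 6, 1, 12, 7, 10] sum 65, len 9
add 4: shortest ending here [12, 4, 6, 6, 1, 12, 7, 10, 4] sum 62, len 9
add 6: shortest ending here [12, 4, 6, 6, 1, 12, 7, 10, 4, 6] sum 68, len 10
add 3: shortest ending here [12, 4, 6, 6, 1, 12, 7, 10, 4, 6, 3] sum 71, len 11
add 2: shortest ending here [4, 6, 6, 1, 12, 7, 10, 4, 6, 3, 2] sum 61, len 11
Shortest qualifying length: 9.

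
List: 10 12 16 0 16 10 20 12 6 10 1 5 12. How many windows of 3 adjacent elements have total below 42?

9

(10, 12, 16) → sum 38  < 42 ✓
(12, 16, 0) → sum 28  < 42 ✓
(16, 0, 16) → sum 32  < 42 ✓
(0, 16, 10) → sum 26  < 42 ✓
(16, 10, 20) → sum 46
(10, 20, 12) → sum 42
(20, 12, 6) → sum 38  < 42 ✓
(12, 6, 10) → sum 28  < 42 ✓
(6, 10, 1) → sum 17  < 42 ✓
(10, 1, 5) → sum 16  < 42 ✓
(1, 5, 12) → sum 18  < 42 ✓
9 windows satisfy the condition.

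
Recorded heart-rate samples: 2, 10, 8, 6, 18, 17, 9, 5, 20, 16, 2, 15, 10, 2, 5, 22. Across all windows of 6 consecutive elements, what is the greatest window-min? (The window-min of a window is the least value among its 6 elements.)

6

[2, 10, 8, 6, 18, 17] → min 2
[10, 8, 6, 18, 17, 9] → min 6
[8, 6, 18, 17, 9, 5] → min 5
[6, 18, 17, 9, 5, 20] → min 5
[18, 17, 9, 5, 20, 16] → min 5
[17, 9, 5, 20, 16, 2] → min 2
[9, 5, 20, 16, 2, 15] → min 2
[5, 20, 16, 2, 15, 10] → min 2
[20, 16, 2, 15, 10, 2] → min 2
[16, 2, 15, 10, 2, 5] → min 2
[2, 15, 10, 2, 5, 22] → min 2
Greatest of these is 6.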